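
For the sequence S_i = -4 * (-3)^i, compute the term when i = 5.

S_5 = -4 * (-3)^5 = -4 * -243 = 972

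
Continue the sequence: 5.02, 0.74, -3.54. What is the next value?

Differences: 0.74 - 5.02 = -4.28
This is an arithmetic sequence with common difference d = -4.28.
Next term = -3.54 + -4.28 = -7.82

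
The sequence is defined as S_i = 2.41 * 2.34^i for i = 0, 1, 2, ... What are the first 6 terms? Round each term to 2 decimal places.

This is a geometric sequence.
i=0: S_0 = 2.41 * 2.34^0 = 2.41
i=1: S_1 = 2.41 * 2.34^1 ≈ 5.64
i=2: S_2 = 2.41 * 2.34^2 ≈ 13.2
i=3: S_3 = 2.41 * 2.34^3 ≈ 30.88
i=4: S_4 = 2.41 * 2.34^4 ≈ 72.26
i=5: S_5 = 2.41 * 2.34^5 ≈ 169.08
The first 6 terms are: [2.41, 5.64, 13.2, 30.88, 72.26, 169.08]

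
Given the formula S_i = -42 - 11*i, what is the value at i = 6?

S_6 = -42 + -11*6 = -42 + -66 = -108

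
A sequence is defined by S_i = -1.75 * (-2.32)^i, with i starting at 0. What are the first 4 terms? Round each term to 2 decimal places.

This is a geometric sequence.
i=0: S_0 = -1.75 * (-2.32)^0 = -1.75
i=1: S_1 = -1.75 * (-2.32)^1 = 4.06
i=2: S_2 = -1.75 * (-2.32)^2 ≈ -9.42
i=3: S_3 = -1.75 * (-2.32)^3 ≈ 21.85
The first 4 terms are: [-1.75, 4.06, -9.42, 21.85]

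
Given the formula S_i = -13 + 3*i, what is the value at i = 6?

S_6 = -13 + 3*6 = -13 + 18 = 5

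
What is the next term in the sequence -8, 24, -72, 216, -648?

Ratios: 24 / -8 = -3.0
This is a geometric sequence with common ratio r = -3.
Next term = -648 * -3 = 1944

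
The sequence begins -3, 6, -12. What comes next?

Ratios: 6 / -3 = -2.0
This is a geometric sequence with common ratio r = -2.
Next term = -12 * -2 = 24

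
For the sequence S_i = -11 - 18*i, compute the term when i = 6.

S_6 = -11 + -18*6 = -11 + -108 = -119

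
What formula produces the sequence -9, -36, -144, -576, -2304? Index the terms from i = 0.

Check ratios: -36 / -9 = 4.0
Common ratio r = 4.
First term a = -9.
Formula: S_i = -9 * 4^i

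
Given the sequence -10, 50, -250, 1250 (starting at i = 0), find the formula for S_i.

Check ratios: 50 / -10 = -5.0
Common ratio r = -5.
First term a = -10.
Formula: S_i = -10 * (-5)^i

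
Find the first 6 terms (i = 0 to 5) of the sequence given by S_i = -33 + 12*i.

This is an arithmetic sequence.
i=0: S_0 = -33 + 12*0 = -33
i=1: S_1 = -33 + 12*1 = -21
i=2: S_2 = -33 + 12*2 = -9
i=3: S_3 = -33 + 12*3 = 3
i=4: S_4 = -33 + 12*4 = 15
i=5: S_5 = -33 + 12*5 = 27
The first 6 terms are: [-33, -21, -9, 3, 15, 27]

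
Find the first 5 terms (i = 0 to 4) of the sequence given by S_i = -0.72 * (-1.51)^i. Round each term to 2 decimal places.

This is a geometric sequence.
i=0: S_0 = -0.72 * (-1.51)^0 = -0.72
i=1: S_1 = -0.72 * (-1.51)^1 ≈ 1.09
i=2: S_2 = -0.72 * (-1.51)^2 ≈ -1.64
i=3: S_3 = -0.72 * (-1.51)^3 ≈ 2.48
i=4: S_4 = -0.72 * (-1.51)^4 ≈ -3.74
The first 5 terms are: [-0.72, 1.09, -1.64, 2.48, -3.74]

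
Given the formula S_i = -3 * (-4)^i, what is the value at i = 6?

S_6 = -3 * (-4)^6 = -3 * 4096 = -12288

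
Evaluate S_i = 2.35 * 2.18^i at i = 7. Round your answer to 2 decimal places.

S_7 = 2.35 * 2.18^7 ≈ 2.35 * 233.989 ≈ 549.87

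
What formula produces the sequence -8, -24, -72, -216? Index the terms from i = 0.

Check ratios: -24 / -8 = 3.0
Common ratio r = 3.
First term a = -8.
Formula: S_i = -8 * 3^i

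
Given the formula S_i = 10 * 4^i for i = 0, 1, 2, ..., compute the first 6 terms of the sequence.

This is a geometric sequence.
i=0: S_0 = 10 * 4^0 = 10
i=1: S_1 = 10 * 4^1 = 40
i=2: S_2 = 10 * 4^2 = 160
i=3: S_3 = 10 * 4^3 = 640
i=4: S_4 = 10 * 4^4 = 2560
i=5: S_5 = 10 * 4^5 = 10240
The first 6 terms are: [10, 40, 160, 640, 2560, 10240]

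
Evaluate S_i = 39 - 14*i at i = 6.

S_6 = 39 + -14*6 = 39 + -84 = -45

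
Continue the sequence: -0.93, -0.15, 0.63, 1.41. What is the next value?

Differences: -0.15 - -0.93 = 0.78
This is an arithmetic sequence with common difference d = 0.78.
Next term = 1.41 + 0.78 = 2.19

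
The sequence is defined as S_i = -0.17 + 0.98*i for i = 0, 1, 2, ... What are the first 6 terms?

This is an arithmetic sequence.
i=0: S_0 = -0.17 + 0.98*0 = -0.17
i=1: S_1 = -0.17 + 0.98*1 = 0.81
i=2: S_2 = -0.17 + 0.98*2 = 1.79
i=3: S_3 = -0.17 + 0.98*3 = 2.77
i=4: S_4 = -0.17 + 0.98*4 = 3.75
i=5: S_5 = -0.17 + 0.98*5 = 4.73
The first 6 terms are: [-0.17, 0.81, 1.79, 2.77, 3.75, 4.73]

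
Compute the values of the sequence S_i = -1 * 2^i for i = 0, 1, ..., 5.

This is a geometric sequence.
i=0: S_0 = -1 * 2^0 = -1
i=1: S_1 = -1 * 2^1 = -2
i=2: S_2 = -1 * 2^2 = -4
i=3: S_3 = -1 * 2^3 = -8
i=4: S_4 = -1 * 2^4 = -16
i=5: S_5 = -1 * 2^5 = -32
The first 6 terms are: [-1, -2, -4, -8, -16, -32]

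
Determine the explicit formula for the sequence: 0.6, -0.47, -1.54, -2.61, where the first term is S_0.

Check differences: -0.47 - 0.6 = -1.07
-1.54 - -0.47 = -1.07
Common difference d = -1.07.
First term a = 0.6.
Formula: S_i = 0.60 - 1.07*i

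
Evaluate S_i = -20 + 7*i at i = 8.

S_8 = -20 + 7*8 = -20 + 56 = 36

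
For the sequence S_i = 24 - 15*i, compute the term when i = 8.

S_8 = 24 + -15*8 = 24 + -120 = -96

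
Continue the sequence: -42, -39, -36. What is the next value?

Differences: -39 - -42 = 3
This is an arithmetic sequence with common difference d = 3.
Next term = -36 + 3 = -33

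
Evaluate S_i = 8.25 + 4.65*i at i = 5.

S_5 = 8.25 + 4.65*5 = 8.25 + 23.25 = 31.5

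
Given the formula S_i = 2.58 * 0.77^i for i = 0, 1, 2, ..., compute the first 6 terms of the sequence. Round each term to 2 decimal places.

This is a geometric sequence.
i=0: S_0 = 2.58 * 0.77^0 = 2.58
i=1: S_1 = 2.58 * 0.77^1 ≈ 1.99
i=2: S_2 = 2.58 * 0.77^2 ≈ 1.53
i=3: S_3 = 2.58 * 0.77^3 ≈ 1.18
i=4: S_4 = 2.58 * 0.77^4 ≈ 0.91
i=5: S_5 = 2.58 * 0.77^5 ≈ 0.7
The first 6 terms are: [2.58, 1.99, 1.53, 1.18, 0.91, 0.7]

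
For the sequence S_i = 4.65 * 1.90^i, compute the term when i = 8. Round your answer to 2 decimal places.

S_8 = 4.65 * 1.9^8 ≈ 4.65 * 169.8356 ≈ 789.74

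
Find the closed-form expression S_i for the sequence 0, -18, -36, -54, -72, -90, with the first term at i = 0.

Check differences: -18 - 0 = -18
-36 - -18 = -18
Common difference d = -18.
First term a = 0.
Formula: S_i = 0 - 18*i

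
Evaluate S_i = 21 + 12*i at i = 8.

S_8 = 21 + 12*8 = 21 + 96 = 117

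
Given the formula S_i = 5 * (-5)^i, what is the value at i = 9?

S_9 = 5 * (-5)^9 = 5 * -1953125 = -9765625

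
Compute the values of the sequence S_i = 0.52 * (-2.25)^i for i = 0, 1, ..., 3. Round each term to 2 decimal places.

This is a geometric sequence.
i=0: S_0 = 0.52 * (-2.25)^0 = 0.52
i=1: S_1 = 0.52 * (-2.25)^1 = -1.17
i=2: S_2 = 0.52 * (-2.25)^2 ≈ 2.63
i=3: S_3 = 0.52 * (-2.25)^3 ≈ -5.92
The first 4 terms are: [0.52, -1.17, 2.63, -5.92]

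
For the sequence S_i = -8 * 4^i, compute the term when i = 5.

S_5 = -8 * 4^5 = -8 * 1024 = -8192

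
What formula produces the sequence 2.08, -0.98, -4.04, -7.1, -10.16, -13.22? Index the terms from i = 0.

Check differences: -0.98 - 2.08 = -3.06
-4.04 - -0.98 = -3.06
Common difference d = -3.06.
First term a = 2.08.
Formula: S_i = 2.08 - 3.06*i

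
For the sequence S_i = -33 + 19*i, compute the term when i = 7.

S_7 = -33 + 19*7 = -33 + 133 = 100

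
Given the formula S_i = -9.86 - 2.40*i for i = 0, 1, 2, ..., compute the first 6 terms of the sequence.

This is an arithmetic sequence.
i=0: S_0 = -9.86 + -2.4*0 = -9.86
i=1: S_1 = -9.86 + -2.4*1 = -12.26
i=2: S_2 = -9.86 + -2.4*2 = -14.66
i=3: S_3 = -9.86 + -2.4*3 = -17.06
i=4: S_4 = -9.86 + -2.4*4 = -19.46
i=5: S_5 = -9.86 + -2.4*5 = -21.86
The first 6 terms are: [-9.86, -12.26, -14.66, -17.06, -19.46, -21.86]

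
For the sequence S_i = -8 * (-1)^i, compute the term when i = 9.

S_9 = -8 * (-1)^9 = -8 * -1 = 8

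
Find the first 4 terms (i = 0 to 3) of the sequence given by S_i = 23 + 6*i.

This is an arithmetic sequence.
i=0: S_0 = 23 + 6*0 = 23
i=1: S_1 = 23 + 6*1 = 29
i=2: S_2 = 23 + 6*2 = 35
i=3: S_3 = 23 + 6*3 = 41
The first 4 terms are: [23, 29, 35, 41]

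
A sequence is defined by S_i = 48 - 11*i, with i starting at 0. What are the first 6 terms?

This is an arithmetic sequence.
i=0: S_0 = 48 + -11*0 = 48
i=1: S_1 = 48 + -11*1 = 37
i=2: S_2 = 48 + -11*2 = 26
i=3: S_3 = 48 + -11*3 = 15
i=4: S_4 = 48 + -11*4 = 4
i=5: S_5 = 48 + -11*5 = -7
The first 6 terms are: [48, 37, 26, 15, 4, -7]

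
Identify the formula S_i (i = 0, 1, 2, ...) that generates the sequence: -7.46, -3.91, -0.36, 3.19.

Check differences: -3.91 - -7.46 = 3.55
-0.36 - -3.91 = 3.55
Common difference d = 3.55.
First term a = -7.46.
Formula: S_i = -7.46 + 3.55*i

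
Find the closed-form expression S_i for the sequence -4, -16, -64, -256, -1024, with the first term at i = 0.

Check ratios: -16 / -4 = 4.0
Common ratio r = 4.
First term a = -4.
Formula: S_i = -4 * 4^i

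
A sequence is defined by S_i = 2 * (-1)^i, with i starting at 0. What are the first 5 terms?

This is a geometric sequence.
i=0: S_0 = 2 * (-1)^0 = 2
i=1: S_1 = 2 * (-1)^1 = -2
i=2: S_2 = 2 * (-1)^2 = 2
i=3: S_3 = 2 * (-1)^3 = -2
i=4: S_4 = 2 * (-1)^4 = 2
The first 5 terms are: [2, -2, 2, -2, 2]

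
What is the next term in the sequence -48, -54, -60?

Differences: -54 - -48 = -6
This is an arithmetic sequence with common difference d = -6.
Next term = -60 + -6 = -66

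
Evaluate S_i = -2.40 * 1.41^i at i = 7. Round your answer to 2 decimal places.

S_7 = -2.4 * 1.41^7 ≈ -2.4 * 11.0798 ≈ -26.59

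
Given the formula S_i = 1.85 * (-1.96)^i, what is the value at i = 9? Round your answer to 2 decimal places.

S_9 = 1.85 * (-1.96)^9 ≈ 1.85 * -426.8789 ≈ -789.73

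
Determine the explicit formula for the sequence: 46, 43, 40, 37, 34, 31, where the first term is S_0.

Check differences: 43 - 46 = -3
40 - 43 = -3
Common difference d = -3.
First term a = 46.
Formula: S_i = 46 - 3*i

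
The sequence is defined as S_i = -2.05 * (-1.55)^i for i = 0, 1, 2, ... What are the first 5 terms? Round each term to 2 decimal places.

This is a geometric sequence.
i=0: S_0 = -2.05 * (-1.55)^0 = -2.05
i=1: S_1 = -2.05 * (-1.55)^1 ≈ 3.18
i=2: S_2 = -2.05 * (-1.55)^2 ≈ -4.93
i=3: S_3 = -2.05 * (-1.55)^3 ≈ 7.63
i=4: S_4 = -2.05 * (-1.55)^4 ≈ -11.83
The first 5 terms are: [-2.05, 3.18, -4.93, 7.63, -11.83]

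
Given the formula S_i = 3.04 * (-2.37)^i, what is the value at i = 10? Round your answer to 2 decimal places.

S_10 = 3.04 * (-2.37)^10 ≈ 3.04 * 5590.9223 ≈ 16996.4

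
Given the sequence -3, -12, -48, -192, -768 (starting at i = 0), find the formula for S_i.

Check ratios: -12 / -3 = 4.0
Common ratio r = 4.
First term a = -3.
Formula: S_i = -3 * 4^i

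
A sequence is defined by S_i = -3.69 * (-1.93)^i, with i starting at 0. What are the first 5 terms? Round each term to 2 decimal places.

This is a geometric sequence.
i=0: S_0 = -3.69 * (-1.93)^0 = -3.69
i=1: S_1 = -3.69 * (-1.93)^1 ≈ 7.12
i=2: S_2 = -3.69 * (-1.93)^2 ≈ -13.74
i=3: S_3 = -3.69 * (-1.93)^3 ≈ 26.53
i=4: S_4 = -3.69 * (-1.93)^4 ≈ -51.2
The first 5 terms are: [-3.69, 7.12, -13.74, 26.53, -51.2]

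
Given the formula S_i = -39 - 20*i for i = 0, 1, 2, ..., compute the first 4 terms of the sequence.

This is an arithmetic sequence.
i=0: S_0 = -39 + -20*0 = -39
i=1: S_1 = -39 + -20*1 = -59
i=2: S_2 = -39 + -20*2 = -79
i=3: S_3 = -39 + -20*3 = -99
The first 4 terms are: [-39, -59, -79, -99]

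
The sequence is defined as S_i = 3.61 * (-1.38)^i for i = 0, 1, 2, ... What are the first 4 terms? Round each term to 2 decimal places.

This is a geometric sequence.
i=0: S_0 = 3.61 * (-1.38)^0 = 3.61
i=1: S_1 = 3.61 * (-1.38)^1 ≈ -4.98
i=2: S_2 = 3.61 * (-1.38)^2 ≈ 6.87
i=3: S_3 = 3.61 * (-1.38)^3 ≈ -9.49
The first 4 terms are: [3.61, -4.98, 6.87, -9.49]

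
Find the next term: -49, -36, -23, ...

Differences: -36 - -49 = 13
This is an arithmetic sequence with common difference d = 13.
Next term = -23 + 13 = -10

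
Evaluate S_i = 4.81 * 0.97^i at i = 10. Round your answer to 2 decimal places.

S_10 = 4.81 * 0.97^10 ≈ 4.81 * 0.7374 ≈ 3.55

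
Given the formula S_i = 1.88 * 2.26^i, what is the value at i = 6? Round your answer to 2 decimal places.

S_6 = 1.88 * 2.26^6 ≈ 1.88 * 133.2449 ≈ 250.5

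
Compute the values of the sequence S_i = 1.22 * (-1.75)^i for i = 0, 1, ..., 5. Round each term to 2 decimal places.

This is a geometric sequence.
i=0: S_0 = 1.22 * (-1.75)^0 = 1.22
i=1: S_1 = 1.22 * (-1.75)^1 ≈ -2.14
i=2: S_2 = 1.22 * (-1.75)^2 ≈ 3.74
i=3: S_3 = 1.22 * (-1.75)^3 ≈ -6.54
i=4: S_4 = 1.22 * (-1.75)^4 ≈ 11.44
i=5: S_5 = 1.22 * (-1.75)^5 ≈ -20.02
The first 6 terms are: [1.22, -2.14, 3.74, -6.54, 11.44, -20.02]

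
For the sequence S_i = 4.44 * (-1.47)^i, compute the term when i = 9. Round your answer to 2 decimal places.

S_9 = 4.44 * (-1.47)^9 ≈ 4.44 * -32.0521 ≈ -142.31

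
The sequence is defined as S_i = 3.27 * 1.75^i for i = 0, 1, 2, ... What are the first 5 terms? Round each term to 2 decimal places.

This is a geometric sequence.
i=0: S_0 = 3.27 * 1.75^0 = 3.27
i=1: S_1 = 3.27 * 1.75^1 ≈ 5.72
i=2: S_2 = 3.27 * 1.75^2 ≈ 10.01
i=3: S_3 = 3.27 * 1.75^3 ≈ 17.53
i=4: S_4 = 3.27 * 1.75^4 ≈ 30.67
The first 5 terms are: [3.27, 5.72, 10.01, 17.53, 30.67]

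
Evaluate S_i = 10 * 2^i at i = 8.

S_8 = 10 * 2^8 = 10 * 256 = 2560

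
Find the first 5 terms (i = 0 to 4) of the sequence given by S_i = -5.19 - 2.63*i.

This is an arithmetic sequence.
i=0: S_0 = -5.19 + -2.63*0 = -5.19
i=1: S_1 = -5.19 + -2.63*1 = -7.82
i=2: S_2 = -5.19 + -2.63*2 = -10.45
i=3: S_3 = -5.19 + -2.63*3 = -13.08
i=4: S_4 = -5.19 + -2.63*4 = -15.71
The first 5 terms are: [-5.19, -7.82, -10.45, -13.08, -15.71]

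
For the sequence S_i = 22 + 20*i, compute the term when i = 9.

S_9 = 22 + 20*9 = 22 + 180 = 202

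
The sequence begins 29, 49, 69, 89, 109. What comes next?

Differences: 49 - 29 = 20
This is an arithmetic sequence with common difference d = 20.
Next term = 109 + 20 = 129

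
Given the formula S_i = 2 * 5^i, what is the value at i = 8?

S_8 = 2 * 5^8 = 2 * 390625 = 781250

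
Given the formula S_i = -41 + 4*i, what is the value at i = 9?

S_9 = -41 + 4*9 = -41 + 36 = -5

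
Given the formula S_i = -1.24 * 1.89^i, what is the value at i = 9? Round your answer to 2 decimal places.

S_9 = -1.24 * 1.89^9 ≈ -1.24 * 307.7204 ≈ -381.57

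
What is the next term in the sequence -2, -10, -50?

Ratios: -10 / -2 = 5.0
This is a geometric sequence with common ratio r = 5.
Next term = -50 * 5 = -250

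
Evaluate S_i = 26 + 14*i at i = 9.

S_9 = 26 + 14*9 = 26 + 126 = 152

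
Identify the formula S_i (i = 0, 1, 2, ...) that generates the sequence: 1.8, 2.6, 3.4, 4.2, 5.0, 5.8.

Check differences: 2.6 - 1.8 = 0.8
3.4 - 2.6 = 0.8
Common difference d = 0.8.
First term a = 1.8.
Formula: S_i = 1.80 + 0.80*i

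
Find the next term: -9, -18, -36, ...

Ratios: -18 / -9 = 2.0
This is a geometric sequence with common ratio r = 2.
Next term = -36 * 2 = -72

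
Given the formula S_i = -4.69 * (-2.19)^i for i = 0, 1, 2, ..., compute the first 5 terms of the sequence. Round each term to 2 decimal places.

This is a geometric sequence.
i=0: S_0 = -4.69 * (-2.19)^0 = -4.69
i=1: S_1 = -4.69 * (-2.19)^1 ≈ 10.27
i=2: S_2 = -4.69 * (-2.19)^2 ≈ -22.49
i=3: S_3 = -4.69 * (-2.19)^3 ≈ 49.26
i=4: S_4 = -4.69 * (-2.19)^4 ≈ -107.88
The first 5 terms are: [-4.69, 10.27, -22.49, 49.26, -107.88]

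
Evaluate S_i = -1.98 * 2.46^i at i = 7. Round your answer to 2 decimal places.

S_7 = -1.98 * 2.46^7 ≈ -1.98 * 545.1873 ≈ -1079.47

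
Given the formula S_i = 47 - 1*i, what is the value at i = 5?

S_5 = 47 + -1*5 = 47 + -5 = 42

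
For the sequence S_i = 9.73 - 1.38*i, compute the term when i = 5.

S_5 = 9.73 + -1.38*5 = 9.73 + -6.9 = 2.83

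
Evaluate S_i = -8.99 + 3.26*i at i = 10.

S_10 = -8.99 + 3.26*10 = -8.99 + 32.6 = 23.61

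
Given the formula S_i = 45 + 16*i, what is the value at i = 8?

S_8 = 45 + 16*8 = 45 + 128 = 173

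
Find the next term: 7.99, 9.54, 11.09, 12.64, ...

Differences: 9.54 - 7.99 = 1.55
This is an arithmetic sequence with common difference d = 1.55.
Next term = 12.64 + 1.55 = 14.19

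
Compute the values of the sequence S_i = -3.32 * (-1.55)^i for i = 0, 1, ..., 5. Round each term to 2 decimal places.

This is a geometric sequence.
i=0: S_0 = -3.32 * (-1.55)^0 = -3.32
i=1: S_1 = -3.32 * (-1.55)^1 ≈ 5.15
i=2: S_2 = -3.32 * (-1.55)^2 ≈ -7.98
i=3: S_3 = -3.32 * (-1.55)^3 ≈ 12.36
i=4: S_4 = -3.32 * (-1.55)^4 ≈ -19.16
i=5: S_5 = -3.32 * (-1.55)^5 ≈ 29.7
The first 6 terms are: [-3.32, 5.15, -7.98, 12.36, -19.16, 29.7]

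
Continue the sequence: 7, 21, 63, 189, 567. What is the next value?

Ratios: 21 / 7 = 3.0
This is a geometric sequence with common ratio r = 3.
Next term = 567 * 3 = 1701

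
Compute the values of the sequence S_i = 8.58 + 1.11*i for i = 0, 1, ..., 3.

This is an arithmetic sequence.
i=0: S_0 = 8.58 + 1.11*0 = 8.58
i=1: S_1 = 8.58 + 1.11*1 = 9.69
i=2: S_2 = 8.58 + 1.11*2 = 10.8
i=3: S_3 = 8.58 + 1.11*3 = 11.91
The first 4 terms are: [8.58, 9.69, 10.8, 11.91]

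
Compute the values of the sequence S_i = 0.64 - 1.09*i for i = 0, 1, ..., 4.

This is an arithmetic sequence.
i=0: S_0 = 0.64 + -1.09*0 = 0.64
i=1: S_1 = 0.64 + -1.09*1 = -0.45
i=2: S_2 = 0.64 + -1.09*2 = -1.54
i=3: S_3 = 0.64 + -1.09*3 = -2.63
i=4: S_4 = 0.64 + -1.09*4 = -3.72
The first 5 terms are: [0.64, -0.45, -1.54, -2.63, -3.72]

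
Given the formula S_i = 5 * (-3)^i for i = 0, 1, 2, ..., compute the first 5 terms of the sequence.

This is a geometric sequence.
i=0: S_0 = 5 * (-3)^0 = 5
i=1: S_1 = 5 * (-3)^1 = -15
i=2: S_2 = 5 * (-3)^2 = 45
i=3: S_3 = 5 * (-3)^3 = -135
i=4: S_4 = 5 * (-3)^4 = 405
The first 5 terms are: [5, -15, 45, -135, 405]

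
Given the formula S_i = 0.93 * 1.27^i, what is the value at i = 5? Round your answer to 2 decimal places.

S_5 = 0.93 * 1.27^5 ≈ 0.93 * 3.3038 ≈ 3.07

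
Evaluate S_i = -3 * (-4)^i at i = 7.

S_7 = -3 * (-4)^7 = -3 * -16384 = 49152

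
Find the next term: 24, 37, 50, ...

Differences: 37 - 24 = 13
This is an arithmetic sequence with common difference d = 13.
Next term = 50 + 13 = 63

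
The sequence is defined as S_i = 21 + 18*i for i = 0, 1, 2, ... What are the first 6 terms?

This is an arithmetic sequence.
i=0: S_0 = 21 + 18*0 = 21
i=1: S_1 = 21 + 18*1 = 39
i=2: S_2 = 21 + 18*2 = 57
i=3: S_3 = 21 + 18*3 = 75
i=4: S_4 = 21 + 18*4 = 93
i=5: S_5 = 21 + 18*5 = 111
The first 6 terms are: [21, 39, 57, 75, 93, 111]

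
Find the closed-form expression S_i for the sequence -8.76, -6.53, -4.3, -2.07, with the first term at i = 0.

Check differences: -6.53 - -8.76 = 2.23
-4.3 - -6.53 = 2.23
Common difference d = 2.23.
First term a = -8.76.
Formula: S_i = -8.76 + 2.23*i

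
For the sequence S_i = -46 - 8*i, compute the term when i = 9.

S_9 = -46 + -8*9 = -46 + -72 = -118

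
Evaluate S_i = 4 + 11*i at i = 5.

S_5 = 4 + 11*5 = 4 + 55 = 59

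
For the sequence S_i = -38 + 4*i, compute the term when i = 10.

S_10 = -38 + 4*10 = -38 + 40 = 2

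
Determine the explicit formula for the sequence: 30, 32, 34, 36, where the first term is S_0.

Check differences: 32 - 30 = 2
34 - 32 = 2
Common difference d = 2.
First term a = 30.
Formula: S_i = 30 + 2*i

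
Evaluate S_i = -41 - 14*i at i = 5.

S_5 = -41 + -14*5 = -41 + -70 = -111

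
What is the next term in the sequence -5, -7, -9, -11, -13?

Differences: -7 - -5 = -2
This is an arithmetic sequence with common difference d = -2.
Next term = -13 + -2 = -15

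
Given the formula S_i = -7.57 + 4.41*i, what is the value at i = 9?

S_9 = -7.57 + 4.41*9 = -7.57 + 39.69 = 32.12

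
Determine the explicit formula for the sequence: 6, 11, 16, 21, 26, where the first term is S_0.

Check differences: 11 - 6 = 5
16 - 11 = 5
Common difference d = 5.
First term a = 6.
Formula: S_i = 6 + 5*i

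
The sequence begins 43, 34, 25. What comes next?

Differences: 34 - 43 = -9
This is an arithmetic sequence with common difference d = -9.
Next term = 25 + -9 = 16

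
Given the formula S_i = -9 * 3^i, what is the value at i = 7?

S_7 = -9 * 3^7 = -9 * 2187 = -19683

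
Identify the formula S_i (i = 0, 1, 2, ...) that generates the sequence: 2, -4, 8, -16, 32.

Check ratios: -4 / 2 = -2.0
Common ratio r = -2.
First term a = 2.
Formula: S_i = 2 * (-2)^i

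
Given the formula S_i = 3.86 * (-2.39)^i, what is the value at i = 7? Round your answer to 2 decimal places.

S_7 = 3.86 * (-2.39)^7 ≈ 3.86 * -445.436 ≈ -1719.38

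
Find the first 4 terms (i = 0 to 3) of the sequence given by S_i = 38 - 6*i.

This is an arithmetic sequence.
i=0: S_0 = 38 + -6*0 = 38
i=1: S_1 = 38 + -6*1 = 32
i=2: S_2 = 38 + -6*2 = 26
i=3: S_3 = 38 + -6*3 = 20
The first 4 terms are: [38, 32, 26, 20]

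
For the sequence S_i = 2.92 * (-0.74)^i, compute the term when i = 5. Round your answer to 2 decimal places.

S_5 = 2.92 * (-0.74)^5 ≈ 2.92 * -0.2219 ≈ -0.65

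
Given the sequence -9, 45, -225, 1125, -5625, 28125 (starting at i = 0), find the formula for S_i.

Check ratios: 45 / -9 = -5.0
Common ratio r = -5.
First term a = -9.
Formula: S_i = -9 * (-5)^i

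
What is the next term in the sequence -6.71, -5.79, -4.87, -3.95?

Differences: -5.79 - -6.71 = 0.92
This is an arithmetic sequence with common difference d = 0.92.
Next term = -3.95 + 0.92 = -3.03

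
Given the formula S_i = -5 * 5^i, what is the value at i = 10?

S_10 = -5 * 5^10 = -5 * 9765625 = -48828125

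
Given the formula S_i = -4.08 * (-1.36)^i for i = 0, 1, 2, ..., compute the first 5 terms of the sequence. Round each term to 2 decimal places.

This is a geometric sequence.
i=0: S_0 = -4.08 * (-1.36)^0 = -4.08
i=1: S_1 = -4.08 * (-1.36)^1 ≈ 5.55
i=2: S_2 = -4.08 * (-1.36)^2 ≈ -7.55
i=3: S_3 = -4.08 * (-1.36)^3 ≈ 10.26
i=4: S_4 = -4.08 * (-1.36)^4 ≈ -13.96
The first 5 terms are: [-4.08, 5.55, -7.55, 10.26, -13.96]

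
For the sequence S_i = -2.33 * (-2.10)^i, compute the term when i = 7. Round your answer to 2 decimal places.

S_7 = -2.33 * (-2.1)^7 ≈ -2.33 * -180.1089 ≈ 419.65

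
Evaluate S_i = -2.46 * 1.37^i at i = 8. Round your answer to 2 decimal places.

S_8 = -2.46 * 1.37^8 ≈ -2.46 * 12.4098 ≈ -30.53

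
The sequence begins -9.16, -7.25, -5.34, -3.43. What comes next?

Differences: -7.25 - -9.16 = 1.91
This is an arithmetic sequence with common difference d = 1.91.
Next term = -3.43 + 1.91 = -1.52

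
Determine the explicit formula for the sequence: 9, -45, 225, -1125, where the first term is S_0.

Check ratios: -45 / 9 = -5.0
Common ratio r = -5.
First term a = 9.
Formula: S_i = 9 * (-5)^i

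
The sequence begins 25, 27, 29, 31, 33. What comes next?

Differences: 27 - 25 = 2
This is an arithmetic sequence with common difference d = 2.
Next term = 33 + 2 = 35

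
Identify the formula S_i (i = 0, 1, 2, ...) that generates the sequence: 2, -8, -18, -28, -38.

Check differences: -8 - 2 = -10
-18 - -8 = -10
Common difference d = -10.
First term a = 2.
Formula: S_i = 2 - 10*i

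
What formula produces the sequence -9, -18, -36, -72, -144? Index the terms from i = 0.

Check ratios: -18 / -9 = 2.0
Common ratio r = 2.
First term a = -9.
Formula: S_i = -9 * 2^i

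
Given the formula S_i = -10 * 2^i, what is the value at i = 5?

S_5 = -10 * 2^5 = -10 * 32 = -320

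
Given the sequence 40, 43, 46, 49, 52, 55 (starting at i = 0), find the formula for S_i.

Check differences: 43 - 40 = 3
46 - 43 = 3
Common difference d = 3.
First term a = 40.
Formula: S_i = 40 + 3*i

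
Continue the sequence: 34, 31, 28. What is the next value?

Differences: 31 - 34 = -3
This is an arithmetic sequence with common difference d = -3.
Next term = 28 + -3 = 25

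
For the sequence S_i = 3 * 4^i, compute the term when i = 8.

S_8 = 3 * 4^8 = 3 * 65536 = 196608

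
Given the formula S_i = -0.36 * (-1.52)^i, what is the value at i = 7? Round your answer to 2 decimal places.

S_7 = -0.36 * (-1.52)^7 ≈ -0.36 * -18.7458 ≈ 6.75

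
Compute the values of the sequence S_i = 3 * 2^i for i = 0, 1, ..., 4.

This is a geometric sequence.
i=0: S_0 = 3 * 2^0 = 3
i=1: S_1 = 3 * 2^1 = 6
i=2: S_2 = 3 * 2^2 = 12
i=3: S_3 = 3 * 2^3 = 24
i=4: S_4 = 3 * 2^4 = 48
The first 5 terms are: [3, 6, 12, 24, 48]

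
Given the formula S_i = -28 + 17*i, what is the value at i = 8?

S_8 = -28 + 17*8 = -28 + 136 = 108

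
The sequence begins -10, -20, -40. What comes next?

Ratios: -20 / -10 = 2.0
This is a geometric sequence with common ratio r = 2.
Next term = -40 * 2 = -80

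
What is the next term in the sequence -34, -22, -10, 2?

Differences: -22 - -34 = 12
This is an arithmetic sequence with common difference d = 12.
Next term = 2 + 12 = 14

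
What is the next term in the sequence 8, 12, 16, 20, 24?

Differences: 12 - 8 = 4
This is an arithmetic sequence with common difference d = 4.
Next term = 24 + 4 = 28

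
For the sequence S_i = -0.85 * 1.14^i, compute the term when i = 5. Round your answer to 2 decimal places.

S_5 = -0.85 * 1.14^5 ≈ -0.85 * 1.9254 ≈ -1.64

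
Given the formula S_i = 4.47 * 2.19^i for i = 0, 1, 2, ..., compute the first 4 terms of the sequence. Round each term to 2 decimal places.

This is a geometric sequence.
i=0: S_0 = 4.47 * 2.19^0 = 4.47
i=1: S_1 = 4.47 * 2.19^1 ≈ 9.79
i=2: S_2 = 4.47 * 2.19^2 ≈ 21.44
i=3: S_3 = 4.47 * 2.19^3 ≈ 46.95
The first 4 terms are: [4.47, 9.79, 21.44, 46.95]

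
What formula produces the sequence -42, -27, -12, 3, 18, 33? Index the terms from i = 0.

Check differences: -27 - -42 = 15
-12 - -27 = 15
Common difference d = 15.
First term a = -42.
Formula: S_i = -42 + 15*i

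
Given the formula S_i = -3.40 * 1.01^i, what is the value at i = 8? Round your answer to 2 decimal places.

S_8 = -3.4 * 1.01^8 ≈ -3.4 * 1.0829 ≈ -3.68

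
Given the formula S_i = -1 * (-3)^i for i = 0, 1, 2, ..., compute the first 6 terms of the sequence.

This is a geometric sequence.
i=0: S_0 = -1 * (-3)^0 = -1
i=1: S_1 = -1 * (-3)^1 = 3
i=2: S_2 = -1 * (-3)^2 = -9
i=3: S_3 = -1 * (-3)^3 = 27
i=4: S_4 = -1 * (-3)^4 = -81
i=5: S_5 = -1 * (-3)^5 = 243
The first 6 terms are: [-1, 3, -9, 27, -81, 243]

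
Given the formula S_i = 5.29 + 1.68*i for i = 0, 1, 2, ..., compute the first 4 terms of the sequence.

This is an arithmetic sequence.
i=0: S_0 = 5.29 + 1.68*0 = 5.29
i=1: S_1 = 5.29 + 1.68*1 = 6.97
i=2: S_2 = 5.29 + 1.68*2 = 8.65
i=3: S_3 = 5.29 + 1.68*3 = 10.33
The first 4 terms are: [5.29, 6.97, 8.65, 10.33]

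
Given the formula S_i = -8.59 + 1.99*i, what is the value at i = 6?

S_6 = -8.59 + 1.99*6 = -8.59 + 11.94 = 3.35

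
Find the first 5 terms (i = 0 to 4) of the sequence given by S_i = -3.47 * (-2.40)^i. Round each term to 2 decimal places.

This is a geometric sequence.
i=0: S_0 = -3.47 * (-2.4)^0 = -3.47
i=1: S_1 = -3.47 * (-2.4)^1 ≈ 8.33
i=2: S_2 = -3.47 * (-2.4)^2 ≈ -19.99
i=3: S_3 = -3.47 * (-2.4)^3 ≈ 47.97
i=4: S_4 = -3.47 * (-2.4)^4 ≈ -115.13
The first 5 terms are: [-3.47, 8.33, -19.99, 47.97, -115.13]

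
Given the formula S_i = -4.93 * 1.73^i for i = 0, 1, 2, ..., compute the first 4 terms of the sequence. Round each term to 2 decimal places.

This is a geometric sequence.
i=0: S_0 = -4.93 * 1.73^0 = -4.93
i=1: S_1 = -4.93 * 1.73^1 ≈ -8.53
i=2: S_2 = -4.93 * 1.73^2 ≈ -14.75
i=3: S_3 = -4.93 * 1.73^3 ≈ -25.53
The first 4 terms are: [-4.93, -8.53, -14.75, -25.53]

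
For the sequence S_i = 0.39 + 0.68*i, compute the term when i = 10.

S_10 = 0.39 + 0.68*10 = 0.39 + 6.8 = 7.19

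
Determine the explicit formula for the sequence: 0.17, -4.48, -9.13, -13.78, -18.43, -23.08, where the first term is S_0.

Check differences: -4.48 - 0.17 = -4.65
-9.13 - -4.48 = -4.65
Common difference d = -4.65.
First term a = 0.17.
Formula: S_i = 0.17 - 4.65*i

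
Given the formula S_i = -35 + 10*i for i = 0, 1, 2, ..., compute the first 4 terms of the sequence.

This is an arithmetic sequence.
i=0: S_0 = -35 + 10*0 = -35
i=1: S_1 = -35 + 10*1 = -25
i=2: S_2 = -35 + 10*2 = -15
i=3: S_3 = -35 + 10*3 = -5
The first 4 terms are: [-35, -25, -15, -5]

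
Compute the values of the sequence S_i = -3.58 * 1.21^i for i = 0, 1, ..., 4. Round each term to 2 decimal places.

This is a geometric sequence.
i=0: S_0 = -3.58 * 1.21^0 = -3.58
i=1: S_1 = -3.58 * 1.21^1 ≈ -4.33
i=2: S_2 = -3.58 * 1.21^2 ≈ -5.24
i=3: S_3 = -3.58 * 1.21^3 ≈ -6.34
i=4: S_4 = -3.58 * 1.21^4 ≈ -7.67
The first 5 terms are: [-3.58, -4.33, -5.24, -6.34, -7.67]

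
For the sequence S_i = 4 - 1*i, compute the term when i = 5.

S_5 = 4 + -1*5 = 4 + -5 = -1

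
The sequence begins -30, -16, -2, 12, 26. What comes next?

Differences: -16 - -30 = 14
This is an arithmetic sequence with common difference d = 14.
Next term = 26 + 14 = 40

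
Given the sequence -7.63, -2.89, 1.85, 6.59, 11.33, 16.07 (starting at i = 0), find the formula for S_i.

Check differences: -2.89 - -7.63 = 4.74
1.85 - -2.89 = 4.74
Common difference d = 4.74.
First term a = -7.63.
Formula: S_i = -7.63 + 4.74*i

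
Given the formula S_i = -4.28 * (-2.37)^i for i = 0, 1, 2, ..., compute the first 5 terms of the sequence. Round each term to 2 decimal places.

This is a geometric sequence.
i=0: S_0 = -4.28 * (-2.37)^0 = -4.28
i=1: S_1 = -4.28 * (-2.37)^1 ≈ 10.14
i=2: S_2 = -4.28 * (-2.37)^2 ≈ -24.04
i=3: S_3 = -4.28 * (-2.37)^3 ≈ 56.98
i=4: S_4 = -4.28 * (-2.37)^4 ≈ -135.03
The first 5 terms are: [-4.28, 10.14, -24.04, 56.98, -135.03]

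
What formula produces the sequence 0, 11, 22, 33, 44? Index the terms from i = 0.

Check differences: 11 - 0 = 11
22 - 11 = 11
Common difference d = 11.
First term a = 0.
Formula: S_i = 0 + 11*i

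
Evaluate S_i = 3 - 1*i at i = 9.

S_9 = 3 + -1*9 = 3 + -9 = -6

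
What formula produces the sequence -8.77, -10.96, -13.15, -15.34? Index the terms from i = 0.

Check differences: -10.96 - -8.77 = -2.19
-13.15 - -10.96 = -2.19
Common difference d = -2.19.
First term a = -8.77.
Formula: S_i = -8.77 - 2.19*i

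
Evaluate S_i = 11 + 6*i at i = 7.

S_7 = 11 + 6*7 = 11 + 42 = 53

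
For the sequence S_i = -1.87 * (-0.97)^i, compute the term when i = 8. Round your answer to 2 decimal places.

S_8 = -1.87 * (-0.97)^8 ≈ -1.87 * 0.7837 ≈ -1.47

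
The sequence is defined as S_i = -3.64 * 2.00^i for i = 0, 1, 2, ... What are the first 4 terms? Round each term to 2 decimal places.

This is a geometric sequence.
i=0: S_0 = -3.64 * 2.0^0 = -3.64
i=1: S_1 = -3.64 * 2.0^1 = -7.28
i=2: S_2 = -3.64 * 2.0^2 = -14.56
i=3: S_3 = -3.64 * 2.0^3 = -29.12
The first 4 terms are: [-3.64, -7.28, -14.56, -29.12]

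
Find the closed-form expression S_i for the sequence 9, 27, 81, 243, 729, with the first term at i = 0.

Check ratios: 27 / 9 = 3.0
Common ratio r = 3.
First term a = 9.
Formula: S_i = 9 * 3^i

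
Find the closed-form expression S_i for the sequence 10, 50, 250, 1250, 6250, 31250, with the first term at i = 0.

Check ratios: 50 / 10 = 5.0
Common ratio r = 5.
First term a = 10.
Formula: S_i = 10 * 5^i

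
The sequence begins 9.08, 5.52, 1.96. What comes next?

Differences: 5.52 - 9.08 = -3.56
This is an arithmetic sequence with common difference d = -3.56.
Next term = 1.96 + -3.56 = -1.6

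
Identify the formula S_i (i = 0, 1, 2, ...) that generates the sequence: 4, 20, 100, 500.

Check ratios: 20 / 4 = 5.0
Common ratio r = 5.
First term a = 4.
Formula: S_i = 4 * 5^i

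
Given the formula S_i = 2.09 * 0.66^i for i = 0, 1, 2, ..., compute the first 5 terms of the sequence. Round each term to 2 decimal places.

This is a geometric sequence.
i=0: S_0 = 2.09 * 0.66^0 = 2.09
i=1: S_1 = 2.09 * 0.66^1 ≈ 1.38
i=2: S_2 = 2.09 * 0.66^2 ≈ 0.91
i=3: S_3 = 2.09 * 0.66^3 ≈ 0.6
i=4: S_4 = 2.09 * 0.66^4 ≈ 0.4
The first 5 terms are: [2.09, 1.38, 0.91, 0.6, 0.4]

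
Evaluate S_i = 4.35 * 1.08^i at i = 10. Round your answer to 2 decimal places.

S_10 = 4.35 * 1.08^10 ≈ 4.35 * 2.1589 ≈ 9.39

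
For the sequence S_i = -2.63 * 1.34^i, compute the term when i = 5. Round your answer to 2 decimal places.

S_5 = -2.63 * 1.34^5 ≈ -2.63 * 4.3204 ≈ -11.36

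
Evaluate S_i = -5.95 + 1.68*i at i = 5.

S_5 = -5.95 + 1.68*5 = -5.95 + 8.4 = 2.45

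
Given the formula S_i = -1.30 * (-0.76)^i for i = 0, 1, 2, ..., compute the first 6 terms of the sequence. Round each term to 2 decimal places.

This is a geometric sequence.
i=0: S_0 = -1.3 * (-0.76)^0 = -1.3
i=1: S_1 = -1.3 * (-0.76)^1 ≈ 0.99
i=2: S_2 = -1.3 * (-0.76)^2 ≈ -0.75
i=3: S_3 = -1.3 * (-0.76)^3 ≈ 0.57
i=4: S_4 = -1.3 * (-0.76)^4 ≈ -0.43
i=5: S_5 = -1.3 * (-0.76)^5 ≈ 0.33
The first 6 terms are: [-1.3, 0.99, -0.75, 0.57, -0.43, 0.33]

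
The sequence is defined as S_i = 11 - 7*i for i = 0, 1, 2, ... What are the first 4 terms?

This is an arithmetic sequence.
i=0: S_0 = 11 + -7*0 = 11
i=1: S_1 = 11 + -7*1 = 4
i=2: S_2 = 11 + -7*2 = -3
i=3: S_3 = 11 + -7*3 = -10
The first 4 terms are: [11, 4, -3, -10]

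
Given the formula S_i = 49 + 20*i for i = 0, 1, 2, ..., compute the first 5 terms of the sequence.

This is an arithmetic sequence.
i=0: S_0 = 49 + 20*0 = 49
i=1: S_1 = 49 + 20*1 = 69
i=2: S_2 = 49 + 20*2 = 89
i=3: S_3 = 49 + 20*3 = 109
i=4: S_4 = 49 + 20*4 = 129
The first 5 terms are: [49, 69, 89, 109, 129]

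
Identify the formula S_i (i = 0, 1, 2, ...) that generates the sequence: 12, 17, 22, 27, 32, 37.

Check differences: 17 - 12 = 5
22 - 17 = 5
Common difference d = 5.
First term a = 12.
Formula: S_i = 12 + 5*i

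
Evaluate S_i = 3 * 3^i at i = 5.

S_5 = 3 * 3^5 = 3 * 243 = 729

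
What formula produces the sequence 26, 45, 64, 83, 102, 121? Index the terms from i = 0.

Check differences: 45 - 26 = 19
64 - 45 = 19
Common difference d = 19.
First term a = 26.
Formula: S_i = 26 + 19*i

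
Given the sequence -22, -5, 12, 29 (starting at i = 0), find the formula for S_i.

Check differences: -5 - -22 = 17
12 - -5 = 17
Common difference d = 17.
First term a = -22.
Formula: S_i = -22 + 17*i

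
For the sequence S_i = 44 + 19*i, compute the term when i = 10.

S_10 = 44 + 19*10 = 44 + 190 = 234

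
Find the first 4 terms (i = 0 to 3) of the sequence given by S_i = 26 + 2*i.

This is an arithmetic sequence.
i=0: S_0 = 26 + 2*0 = 26
i=1: S_1 = 26 + 2*1 = 28
i=2: S_2 = 26 + 2*2 = 30
i=3: S_3 = 26 + 2*3 = 32
The first 4 terms are: [26, 28, 30, 32]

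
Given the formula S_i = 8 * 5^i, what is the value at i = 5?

S_5 = 8 * 5^5 = 8 * 3125 = 25000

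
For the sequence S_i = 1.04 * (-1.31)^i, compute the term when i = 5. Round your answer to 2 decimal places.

S_5 = 1.04 * (-1.31)^5 ≈ 1.04 * -3.8579 ≈ -4.01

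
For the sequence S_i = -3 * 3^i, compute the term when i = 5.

S_5 = -3 * 3^5 = -3 * 243 = -729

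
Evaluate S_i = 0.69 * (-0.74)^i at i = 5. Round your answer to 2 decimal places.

S_5 = 0.69 * (-0.74)^5 ≈ 0.69 * -0.2219 ≈ -0.15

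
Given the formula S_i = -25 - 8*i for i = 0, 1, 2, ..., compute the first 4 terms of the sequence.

This is an arithmetic sequence.
i=0: S_0 = -25 + -8*0 = -25
i=1: S_1 = -25 + -8*1 = -33
i=2: S_2 = -25 + -8*2 = -41
i=3: S_3 = -25 + -8*3 = -49
The first 4 terms are: [-25, -33, -41, -49]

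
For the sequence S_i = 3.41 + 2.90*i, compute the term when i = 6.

S_6 = 3.41 + 2.9*6 = 3.41 + 17.4 = 20.81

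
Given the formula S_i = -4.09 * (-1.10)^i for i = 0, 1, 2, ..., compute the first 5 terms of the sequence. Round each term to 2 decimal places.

This is a geometric sequence.
i=0: S_0 = -4.09 * (-1.1)^0 = -4.09
i=1: S_1 = -4.09 * (-1.1)^1 ≈ 4.5
i=2: S_2 = -4.09 * (-1.1)^2 ≈ -4.95
i=3: S_3 = -4.09 * (-1.1)^3 ≈ 5.44
i=4: S_4 = -4.09 * (-1.1)^4 ≈ -5.99
The first 5 terms are: [-4.09, 4.5, -4.95, 5.44, -5.99]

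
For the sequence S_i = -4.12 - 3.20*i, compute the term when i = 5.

S_5 = -4.12 + -3.2*5 = -4.12 + -16.0 = -20.12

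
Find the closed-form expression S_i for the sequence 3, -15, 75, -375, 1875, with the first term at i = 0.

Check ratios: -15 / 3 = -5.0
Common ratio r = -5.
First term a = 3.
Formula: S_i = 3 * (-5)^i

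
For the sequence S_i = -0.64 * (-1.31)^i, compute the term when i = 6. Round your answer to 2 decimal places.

S_6 = -0.64 * (-1.31)^6 ≈ -0.64 * 5.0539 ≈ -3.23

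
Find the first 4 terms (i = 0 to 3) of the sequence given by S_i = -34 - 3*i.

This is an arithmetic sequence.
i=0: S_0 = -34 + -3*0 = -34
i=1: S_1 = -34 + -3*1 = -37
i=2: S_2 = -34 + -3*2 = -40
i=3: S_3 = -34 + -3*3 = -43
The first 4 terms are: [-34, -37, -40, -43]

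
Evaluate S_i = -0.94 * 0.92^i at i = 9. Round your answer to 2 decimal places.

S_9 = -0.94 * 0.92^9 ≈ -0.94 * 0.4722 ≈ -0.44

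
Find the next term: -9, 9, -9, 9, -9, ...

Ratios: 9 / -9 = -1.0
This is a geometric sequence with common ratio r = -1.
Next term = -9 * -1 = 9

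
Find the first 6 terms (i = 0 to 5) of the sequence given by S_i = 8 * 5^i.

This is a geometric sequence.
i=0: S_0 = 8 * 5^0 = 8
i=1: S_1 = 8 * 5^1 = 40
i=2: S_2 = 8 * 5^2 = 200
i=3: S_3 = 8 * 5^3 = 1000
i=4: S_4 = 8 * 5^4 = 5000
i=5: S_5 = 8 * 5^5 = 25000
The first 6 terms are: [8, 40, 200, 1000, 5000, 25000]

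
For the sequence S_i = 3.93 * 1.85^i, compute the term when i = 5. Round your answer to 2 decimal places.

S_5 = 3.93 * 1.85^5 ≈ 3.93 * 21.67 ≈ 85.16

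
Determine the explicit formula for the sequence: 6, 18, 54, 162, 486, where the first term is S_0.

Check ratios: 18 / 6 = 3.0
Common ratio r = 3.
First term a = 6.
Formula: S_i = 6 * 3^i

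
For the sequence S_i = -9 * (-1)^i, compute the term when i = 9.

S_9 = -9 * (-1)^9 = -9 * -1 = 9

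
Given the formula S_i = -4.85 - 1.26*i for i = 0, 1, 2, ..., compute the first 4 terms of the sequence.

This is an arithmetic sequence.
i=0: S_0 = -4.85 + -1.26*0 = -4.85
i=1: S_1 = -4.85 + -1.26*1 = -6.11
i=2: S_2 = -4.85 + -1.26*2 = -7.37
i=3: S_3 = -4.85 + -1.26*3 = -8.63
The first 4 terms are: [-4.85, -6.11, -7.37, -8.63]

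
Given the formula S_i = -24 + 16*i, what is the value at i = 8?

S_8 = -24 + 16*8 = -24 + 128 = 104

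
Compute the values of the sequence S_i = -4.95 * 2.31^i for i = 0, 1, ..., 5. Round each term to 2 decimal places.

This is a geometric sequence.
i=0: S_0 = -4.95 * 2.31^0 = -4.95
i=1: S_1 = -4.95 * 2.31^1 ≈ -11.43
i=2: S_2 = -4.95 * 2.31^2 ≈ -26.41
i=3: S_3 = -4.95 * 2.31^3 ≈ -61.02
i=4: S_4 = -4.95 * 2.31^4 ≈ -140.95
i=5: S_5 = -4.95 * 2.31^5 ≈ -325.59
The first 6 terms are: [-4.95, -11.43, -26.41, -61.02, -140.95, -325.59]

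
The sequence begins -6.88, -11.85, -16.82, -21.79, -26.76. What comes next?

Differences: -11.85 - -6.88 = -4.97
This is an arithmetic sequence with common difference d = -4.97.
Next term = -26.76 + -4.97 = -31.73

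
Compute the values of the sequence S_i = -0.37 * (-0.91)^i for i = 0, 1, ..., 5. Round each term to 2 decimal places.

This is a geometric sequence.
i=0: S_0 = -0.37 * (-0.91)^0 = -0.37
i=1: S_1 = -0.37 * (-0.91)^1 ≈ 0.34
i=2: S_2 = -0.37 * (-0.91)^2 ≈ -0.31
i=3: S_3 = -0.37 * (-0.91)^3 ≈ 0.28
i=4: S_4 = -0.37 * (-0.91)^4 ≈ -0.25
i=5: S_5 = -0.37 * (-0.91)^5 ≈ 0.23
The first 6 terms are: [-0.37, 0.34, -0.31, 0.28, -0.25, 0.23]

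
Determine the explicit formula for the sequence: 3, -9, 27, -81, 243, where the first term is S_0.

Check ratios: -9 / 3 = -3.0
Common ratio r = -3.
First term a = 3.
Formula: S_i = 3 * (-3)^i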